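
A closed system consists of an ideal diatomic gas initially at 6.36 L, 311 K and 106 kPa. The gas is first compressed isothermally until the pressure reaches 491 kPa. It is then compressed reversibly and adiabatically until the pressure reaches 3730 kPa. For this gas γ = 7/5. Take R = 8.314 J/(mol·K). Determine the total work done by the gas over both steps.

n = P₁V₁/(RT₁) = 106×6.36/(8.314×311) = 0.261 mol.
Step 1 — Isothermal: T stays 311 K; PV = const ⇒ V₂ = 1.37 L, P₂ = 491 kPa.
ΔU = 0 (ideal gas, T constant).
W = nRT ln(V₂/V₁) = 0.261×8.314×311×ln(0.216) = -1030 J.
Q = ΔU + W = -1030 J.
State after step 1: P = 491 kPa, V = 1.37 L, T = 311 K.
Step 2 — Adiabatic: T₂/T₁ = (P₂/P₁)^((γ−1)/γ) ⇒ T₂ = 311×(7.60)^0.286 = 555 K; V₂ = 0.323 L.
ΔU = nCvΔT = 0.261×20.8×(555−311) = 1320 J.
Q = 0 for an adiabatic process, so W = −ΔU = -1320 J.
Net over both steps: W = -2360 J, Q = -1030 J, ΔU = 1320 J.

-2360 J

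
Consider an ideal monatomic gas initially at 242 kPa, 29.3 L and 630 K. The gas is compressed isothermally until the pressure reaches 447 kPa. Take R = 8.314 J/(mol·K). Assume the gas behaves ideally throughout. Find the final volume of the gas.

15.9 L

Isothermal: T stays 630 K; PV = const ⇒ V₂ = 15.9 L, P₂ = 447 kPa.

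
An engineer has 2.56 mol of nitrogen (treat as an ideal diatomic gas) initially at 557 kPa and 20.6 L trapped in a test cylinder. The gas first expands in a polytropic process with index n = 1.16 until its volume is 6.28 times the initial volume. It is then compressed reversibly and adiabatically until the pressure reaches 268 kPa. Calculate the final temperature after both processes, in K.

T₁ = P₁V₁/(nR) = 557×20.6/(2.56×8.314) = 539 K.
Step 1 — Polytropic n=1.16: T₂ = T₁(V₁/V₂)^(n−1) = 539×(0.159)^0.16 = 402 K; P₂ = P₁(V₁/V₂)^n = 66.1 kPa.
W = (P₁V₁−P₂V₂)/(n−1) = (557×20.6−66.1×129)/0.16 = 18300 J.
ΔU = nCvΔT = 2.56×20.8×(402−539) = -7310 J.
Q = ΔU + W = 11000 J.
State after step 1: P = 66.1 kPa, V = 129 L, T = 402 K.
Step 2 — Adiabatic: T₂/T₁ = (P₂/P₁)^((γ−1)/γ) ⇒ T₂ = 402×(4.05)^0.286 = 599 K; V₂ = 47.6 L.
ΔU = nCvΔT = 2.56×20.8×(599−402) = 10500 J.
Q = 0 for an adiabatic process, so W = −ΔU = -10500 J.
Net over both steps: W = 7750 J, Q = 11000 J, ΔU = 3210 J.

599 K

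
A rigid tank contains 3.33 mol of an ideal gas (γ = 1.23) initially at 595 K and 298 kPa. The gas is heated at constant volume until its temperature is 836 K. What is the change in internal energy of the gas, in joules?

29000 J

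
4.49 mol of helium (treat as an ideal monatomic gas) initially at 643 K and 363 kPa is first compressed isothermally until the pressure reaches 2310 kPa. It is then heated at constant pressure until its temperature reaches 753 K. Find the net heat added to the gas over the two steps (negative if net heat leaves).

-34200 J

V₁ = nRT₁/P₁ = 4.49×8.314×643/363 = 66.1 L.
Step 1 — Isothermal: T stays 643 K; PV = const ⇒ V₂ = 10.4 L, P₂ = 2310 kPa.
ΔU = 0 (ideal gas, T constant).
W = nRT ln(V₂/V₁) = 4.49×8.314×643×ln(0.157) = -44400 J.
Q = ΔU + W = -44400 J.
State after step 1: P = 2310 kPa, V = 10.4 L, T = 643 K.
Step 2 — Isobaric: P stays 2310 kPa; V/T = const ⇒ T₂ = 753 K, V₂ = 12.2 L.
W = PΔV = 2310×(12.2−10.4) kPa·L = 4110 J.
ΔU = nCvΔT = 4.49×12.5×(753−643) = 6160 J.
Q = ΔU + W = nCpΔT = 10300 J.
Net over both steps: W = -40300 J, Q = -34200 J, ΔU = 6160 J.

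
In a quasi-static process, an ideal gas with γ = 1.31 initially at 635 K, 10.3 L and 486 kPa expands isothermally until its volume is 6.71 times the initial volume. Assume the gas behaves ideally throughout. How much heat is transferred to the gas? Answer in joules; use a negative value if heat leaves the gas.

9530 J

n = P₁V₁/(RT₁) = 486×10.3/(8.314×635) = 0.948 mol.
Isothermal: T stays 635 K; PV = const ⇒ V₂ = 69.1 L, P₂ = 72.4 kPa.
ΔU = 0 (ideal gas, T constant).
W = nRT ln(V₂/V₁) = 0.948×8.314×635×ln(6.71) = 9530 J.
Q = ΔU + W = 9530 J.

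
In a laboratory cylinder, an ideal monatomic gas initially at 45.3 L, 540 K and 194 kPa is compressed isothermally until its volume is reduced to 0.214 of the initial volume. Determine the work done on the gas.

n = P₁V₁/(RT₁) = 194×45.3/(8.314×540) = 1.96 mol.
Isothermal: T stays 540 K; PV = const ⇒ V₂ = 9.69 L, P₂ = 907 kPa.
W = nRT ln(V₂/V₁) = 1.96×8.314×540×ln(0.214) = -13500 J.
Work done on the gas = −W_by = 13500 J.

13500 J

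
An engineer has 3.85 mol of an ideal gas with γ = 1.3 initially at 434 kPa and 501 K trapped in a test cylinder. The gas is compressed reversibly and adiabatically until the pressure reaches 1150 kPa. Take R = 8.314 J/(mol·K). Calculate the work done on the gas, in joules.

13500 J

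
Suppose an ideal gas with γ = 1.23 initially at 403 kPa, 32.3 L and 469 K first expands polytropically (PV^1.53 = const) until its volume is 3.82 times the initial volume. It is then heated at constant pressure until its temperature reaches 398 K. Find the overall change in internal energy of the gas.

n = P₁V₁/(RT₁) = 403×32.3/(8.314×469) = 3.34 mol.
Step 1 — Polytropic n=1.53: T₂ = T₁(V₁/V₂)^(n−1) = 469×(0.262)^0.53 = 231 K; P₂ = P₁(V₁/V₂)^n = 51.8 kPa.
W = (P₁V₁−P₂V₂)/(n−1) = (403×32.3−51.8×123)/0.53 = 12500 J.
ΔU = nCvΔT = 3.34×36.1×(231−469) = -28800 J.
Q = ΔU + W = -16300 J.
State after step 1: P = 51.8 kPa, V = 123 L, T = 231 K.
Step 2 — Isobaric: P stays 51.8 kPa; V/T = const ⇒ T₂ = 398 K, V₂ = 213 L.
W = PΔV = 51.8×(213−123) kPa·L = 4650 J.
ΔU = nCvΔT = 3.34×36.1×(398−231) = 20200 J.
Q = ΔU + W = nCpΔT = 24900 J.
Net over both steps: W = 17100 J, Q = 8570 J, ΔU = -8570 J.

-8570 J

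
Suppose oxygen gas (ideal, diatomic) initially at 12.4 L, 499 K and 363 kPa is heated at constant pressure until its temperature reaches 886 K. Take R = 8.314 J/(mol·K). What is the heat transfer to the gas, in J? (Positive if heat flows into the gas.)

n = P₁V₁/(RT₁) = 363×12.4/(8.314×499) = 1.08 mol.
Isobaric: P stays 363 kPa; V/T = const ⇒ T₂ = 886 K, V₂ = 22.0 L.
W = PΔV = 363×(22.0−12.4) kPa·L = 3490 J.
ΔU = nCvΔT = 1.08×20.8×(886−499) = 8730 J.
Q = ΔU + W = nCpΔT = 12200 J.

12200 J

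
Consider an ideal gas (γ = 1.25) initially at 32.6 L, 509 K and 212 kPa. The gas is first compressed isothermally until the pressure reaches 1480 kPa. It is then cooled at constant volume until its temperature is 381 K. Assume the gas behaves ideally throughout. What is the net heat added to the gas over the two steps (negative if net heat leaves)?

n = P₁V₁/(RT₁) = 212×32.6/(8.314×509) = 1.63 mol.
Step 1 — Isothermal: T stays 509 K; PV = const ⇒ V₂ = 4.67 L, P₂ = 1480 kPa.
ΔU = 0 (ideal gas, T constant).
W = nRT ln(V₂/V₁) = 1.63×8.314×509×ln(0.143) = -13400 J.
Q = ΔU + W = -13400 J.
State after step 1: P = 1480 kPa, V = 4.67 L, T = 509 K.
Step 2 — Isochoric: V stays 4.67 L; P/T = const ⇒ T₂ = 381 K, P₂ = 1110 kPa.
W = 0 (no volume change).
ΔU = nCvΔT = 1.63×33.3×(381−509) = -6950 J.
Q = ΔU = -6950 J.
Net over both steps: W = -13400 J, Q = -20400 J, ΔU = -6950 J.

-20400 J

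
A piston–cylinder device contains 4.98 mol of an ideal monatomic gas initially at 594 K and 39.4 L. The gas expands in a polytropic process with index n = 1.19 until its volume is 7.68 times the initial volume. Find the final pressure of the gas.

55.2 kPa

P₁ = nRT₁/V₁ = 4.98×8.314×594/39.4 = 624 kPa.
Polytropic n=1.19: T₂ = T₁(V₁/V₂)^(n−1) = 594×(0.130)^0.19 = 403 K; P₂ = P₁(V₁/V₂)^n = 55.2 kPa.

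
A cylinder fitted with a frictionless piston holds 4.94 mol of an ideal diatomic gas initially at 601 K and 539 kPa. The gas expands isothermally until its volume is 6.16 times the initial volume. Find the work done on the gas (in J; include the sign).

V₁ = nRT₁/P₁ = 4.94×8.314×601/539 = 45.8 L.
Isothermal: T stays 601 K; PV = const ⇒ V₂ = 282 L, P₂ = 87.5 kPa.
W = nRT ln(V₂/V₁) = 4.94×8.314×601×ln(6.16) = 44900 J.
Work done on the gas = −W_by = -44900 J.

-44900 J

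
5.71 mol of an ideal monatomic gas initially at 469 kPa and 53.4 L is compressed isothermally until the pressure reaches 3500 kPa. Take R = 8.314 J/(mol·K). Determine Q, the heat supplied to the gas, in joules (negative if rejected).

-50300 J

T₁ = P₁V₁/(nR) = 469×53.4/(5.71×8.314) = 528 K.
Isothermal: T stays 528 K; PV = const ⇒ V₂ = 7.16 L, P₂ = 3500 kPa.
ΔU = 0 (ideal gas, T constant).
W = nRT ln(V₂/V₁) = 5.71×8.314×528×ln(0.134) = -50300 J.
Q = ΔU + W = -50300 J.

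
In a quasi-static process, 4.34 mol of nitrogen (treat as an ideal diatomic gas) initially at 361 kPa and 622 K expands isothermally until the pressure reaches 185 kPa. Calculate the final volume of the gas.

121 L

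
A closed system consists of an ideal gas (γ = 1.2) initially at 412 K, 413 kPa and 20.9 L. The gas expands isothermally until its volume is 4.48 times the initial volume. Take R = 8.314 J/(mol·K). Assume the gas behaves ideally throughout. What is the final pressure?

92.2 kPa

Isothermal: T stays 412 K; PV = const ⇒ V₂ = 93.6 L, P₂ = 92.2 kPa.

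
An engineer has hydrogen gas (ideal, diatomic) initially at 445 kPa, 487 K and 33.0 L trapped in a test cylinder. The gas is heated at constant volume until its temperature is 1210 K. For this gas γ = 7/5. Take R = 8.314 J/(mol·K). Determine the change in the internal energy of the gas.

n = P₁V₁/(RT₁) = 445×33.0/(8.314×487) = 3.63 mol.
Isochoric: V stays 33.0 L; P/T = const ⇒ T₂ = 1210 K, P₂ = 1110 kPa.
For an ideal gas ΔU = nCvΔT with Cv = (5/2)R = 20.8 J/(mol·K).
ΔU = 3.63×20.8×(1210−487) = 54500 J.

54500 J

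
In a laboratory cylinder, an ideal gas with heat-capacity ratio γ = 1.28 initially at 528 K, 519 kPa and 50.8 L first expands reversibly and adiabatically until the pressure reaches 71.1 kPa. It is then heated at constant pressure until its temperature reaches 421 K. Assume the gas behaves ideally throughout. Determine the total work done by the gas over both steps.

n = P₁V₁/(RT₁) = 519×50.8/(8.314×528) = 6.01 mol.
Step 1 — Adiabatic: T₂/T₁ = (P₂/P₁)^((γ−1)/γ) ⇒ T₂ = 528×(0.137)^0.219 = 342 K; V₂ = 240 L.
ΔU = nCvΔT = 6.01×29.7×(342−528) = -33200 J.
Q = 0 for an adiabatic process, so W = −ΔU = 33200 J.
State after step 1: P = 71.1 kPa, V = 240 L, T = 342 K.
Step 2 — Isobaric: P stays 71.1 kPa; V/T = const ⇒ T₂ = 421 K, V₂ = 296 L.
W = PΔV = 71.1×(296−240) kPa·L = 3950 J.
ΔU = nCvΔT = 6.01×29.7×(421−342) = 14100 J.
Q = ΔU + W = nCpΔT = 18100 J.
Net over both steps: W = 37200 J, Q = 18100 J, ΔU = -19100 J.

37200 J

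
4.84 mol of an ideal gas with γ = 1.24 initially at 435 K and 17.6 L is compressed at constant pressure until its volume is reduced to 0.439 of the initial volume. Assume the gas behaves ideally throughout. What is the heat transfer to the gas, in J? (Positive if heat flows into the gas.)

-50700 J

P₁ = nRT₁/V₁ = 4.84×8.314×435/17.6 = 995 kPa.
Isobaric: P stays 995 kPa; V/T = const ⇒ T₂ = 191 K, V₂ = 7.73 L.
W = PΔV = 995×(7.73−17.6) kPa·L = -9820 J.
ΔU = nCvΔT = 4.84×34.6×(191−435) = -40900 J.
Q = ΔU + W = nCpΔT = -50700 J.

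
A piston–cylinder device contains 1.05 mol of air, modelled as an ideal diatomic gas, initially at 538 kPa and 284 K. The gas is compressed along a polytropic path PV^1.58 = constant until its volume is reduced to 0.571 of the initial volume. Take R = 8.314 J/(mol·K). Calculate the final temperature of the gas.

V₁ = nRT₁/P₁ = 1.05×8.314×284/538 = 4.61 L.
Polytropic n=1.58: T₂ = T₁(V₁/V₂)^(n−1) = 284×(1.75)^0.58 = 393 K; P₂ = P₁(V₁/V₂)^n = 1300 kPa.

393 K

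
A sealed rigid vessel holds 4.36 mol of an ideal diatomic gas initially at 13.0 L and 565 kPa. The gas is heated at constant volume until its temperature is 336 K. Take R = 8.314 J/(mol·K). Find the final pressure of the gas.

T₁ = P₁V₁/(nR) = 565×13.0/(4.36×8.314) = 203 K.
Isochoric: V stays 13.0 L; P/T = const ⇒ T₂ = 336 K, P₂ = 937 kPa.

937 kPa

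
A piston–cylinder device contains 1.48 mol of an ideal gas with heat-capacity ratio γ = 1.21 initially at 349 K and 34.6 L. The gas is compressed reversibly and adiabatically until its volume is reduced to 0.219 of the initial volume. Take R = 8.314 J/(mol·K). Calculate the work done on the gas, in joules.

P₁ = nRT₁/V₁ = 1.48×8.314×349/34.6 = 124 kPa.
Adiabatic: TV^(γ−1) = const ⇒ T₂ = 349×(4.57)^0.210 = 480 K; PV^γ = const ⇒ P₂ = 780 kPa.
ΔU = nCvΔT = 1.48×39.6×(480−349) = 7680 J.
Q = 0 for an adiabatic process, so W = −ΔU = -7680 J.
Work done on the gas = −W_by = 7680 J.

7680 J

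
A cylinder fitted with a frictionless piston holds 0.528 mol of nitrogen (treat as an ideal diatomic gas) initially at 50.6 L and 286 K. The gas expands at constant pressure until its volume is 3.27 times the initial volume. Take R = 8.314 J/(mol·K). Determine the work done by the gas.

P₁ = nRT₁/V₁ = 0.528×8.314×286/50.6 = 24.8 kPa.
Isobaric: P stays 24.8 kPa; V/T = const ⇒ T₂ = 935 K, V₂ = 165 L.
W = PΔV = 24.8×(165−50.6) kPa·L = 2850 J.

2850 J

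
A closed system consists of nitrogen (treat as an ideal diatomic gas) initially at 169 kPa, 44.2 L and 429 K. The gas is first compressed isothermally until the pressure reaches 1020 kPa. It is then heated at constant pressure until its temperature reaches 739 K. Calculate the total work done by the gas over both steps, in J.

-8030 J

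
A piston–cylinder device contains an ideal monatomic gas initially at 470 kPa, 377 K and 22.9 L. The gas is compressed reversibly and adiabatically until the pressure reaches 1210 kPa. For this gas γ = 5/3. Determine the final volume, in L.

13.0 L

Adiabatic: T₂/T₁ = (P₂/P₁)^((γ−1)/γ) ⇒ T₂ = 377×(2.57)^0.400 = 550 K; V₂ = 13.0 L.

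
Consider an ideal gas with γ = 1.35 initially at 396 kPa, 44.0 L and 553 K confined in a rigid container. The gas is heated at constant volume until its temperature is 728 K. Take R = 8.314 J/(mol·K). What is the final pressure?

Isochoric: V stays 44.0 L; P/T = const ⇒ T₂ = 728 K, P₂ = 521 kPa.

521 kPa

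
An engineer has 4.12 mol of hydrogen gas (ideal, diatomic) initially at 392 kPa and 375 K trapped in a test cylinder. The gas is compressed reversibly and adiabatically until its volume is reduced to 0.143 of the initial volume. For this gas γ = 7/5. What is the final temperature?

816 K

V₁ = nRT₁/P₁ = 4.12×8.314×375/392 = 32.8 L.
Adiabatic: TV^(γ−1) = const ⇒ T₂ = 375×(6.99)^0.400 = 816 K; PV^γ = const ⇒ P₂ = 5970 kPa.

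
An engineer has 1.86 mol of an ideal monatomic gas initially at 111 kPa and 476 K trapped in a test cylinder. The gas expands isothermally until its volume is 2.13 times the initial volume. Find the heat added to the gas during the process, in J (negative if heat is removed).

V₁ = nRT₁/P₁ = 1.86×8.314×476/111 = 66.3 L.
Isothermal: T stays 476 K; PV = const ⇒ V₂ = 141 L, P₂ = 52.1 kPa.
ΔU = 0 (ideal gas, T constant).
W = nRT ln(V₂/V₁) = 1.86×8.314×476×ln(2.13) = 5570 J.
Q = ΔU + W = 5570 J.

5570 J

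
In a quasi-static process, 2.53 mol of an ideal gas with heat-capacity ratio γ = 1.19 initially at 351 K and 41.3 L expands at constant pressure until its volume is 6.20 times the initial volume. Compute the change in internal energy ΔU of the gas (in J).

202000 J

P₁ = nRT₁/V₁ = 2.53×8.314×351/41.3 = 179 kPa.
Isobaric: P stays 179 kPa; V/T = const ⇒ T₂ = 2180 K, V₂ = 256 L.
For an ideal gas ΔU = nCvΔT with Cv = R/(γ−1) = 43.8 J/(mol·K).
ΔU = 2.53×43.8×(2180−351) = 202000 J.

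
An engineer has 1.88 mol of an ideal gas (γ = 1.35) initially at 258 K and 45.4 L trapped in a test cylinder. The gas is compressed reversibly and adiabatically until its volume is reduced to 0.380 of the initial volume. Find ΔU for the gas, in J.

4640 J

P₁ = nRT₁/V₁ = 1.88×8.314×258/45.4 = 88.8 kPa.
Adiabatic: TV^(γ−1) = const ⇒ T₂ = 258×(2.63)^0.350 = 362 K; PV^γ = const ⇒ P₂ = 328 kPa.
For an ideal gas ΔU = nCvΔT with Cv = R/(γ−1) = 23.8 J/(mol·K).
ΔU = 1.88×23.8×(362−258) = 4640 J.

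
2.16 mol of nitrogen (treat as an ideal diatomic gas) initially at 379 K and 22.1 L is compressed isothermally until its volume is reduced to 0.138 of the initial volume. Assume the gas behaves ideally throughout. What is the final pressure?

2230 kPa

P₁ = nRT₁/V₁ = 2.16×8.314×379/22.1 = 308 kPa.
Isothermal: T stays 379 K; PV = const ⇒ V₂ = 3.05 L, P₂ = 2230 kPa.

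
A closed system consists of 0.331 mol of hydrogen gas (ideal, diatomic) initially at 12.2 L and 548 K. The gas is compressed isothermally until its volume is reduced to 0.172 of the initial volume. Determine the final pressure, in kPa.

719 kPa

P₁ = nRT₁/V₁ = 0.331×8.314×548/12.2 = 124 kPa.
Isothermal: T stays 548 K; PV = const ⇒ V₂ = 2.10 L, P₂ = 719 kPa.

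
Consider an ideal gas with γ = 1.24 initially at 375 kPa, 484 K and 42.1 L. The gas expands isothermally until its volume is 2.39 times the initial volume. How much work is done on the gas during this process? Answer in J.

n = P₁V₁/(RT₁) = 375×42.1/(8.314×484) = 3.92 mol.
Isothermal: T stays 484 K; PV = const ⇒ V₂ = 101 L, P₂ = 157 kPa.
W = nRT ln(V₂/V₁) = 3.92×8.314×484×ln(2.39) = 13800 J.
Work done on the gas = −W_by = -13800 J.

-13800 J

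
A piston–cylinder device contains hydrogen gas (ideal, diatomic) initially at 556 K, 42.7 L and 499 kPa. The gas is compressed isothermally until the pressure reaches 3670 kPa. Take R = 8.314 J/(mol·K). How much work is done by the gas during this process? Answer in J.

-42500 J

n = P₁V₁/(RT₁) = 499×42.7/(8.314×556) = 4.61 mol.
Isothermal: T stays 556 K; PV = const ⇒ V₂ = 5.81 L, P₂ = 3670 kPa.
W = nRT ln(V₂/V₁) = 4.61×8.314×556×ln(0.136) = -42500 J.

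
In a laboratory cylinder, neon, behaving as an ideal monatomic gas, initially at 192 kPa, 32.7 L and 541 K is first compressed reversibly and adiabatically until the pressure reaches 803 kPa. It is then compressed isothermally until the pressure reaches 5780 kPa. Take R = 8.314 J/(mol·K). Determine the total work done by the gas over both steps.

n = P₁V₁/(RT₁) = 192×32.7/(8.314×541) = 1.40 mol.
Step 1 — Adiabatic: T₂/T₁ = (P₂/P₁)^((γ−1)/γ) ⇒ T₂ = 541×(4.18)^0.400 = 959 K; V₂ = 13.9 L.
ΔU = nCvΔT = 1.40×12.5×(959−541) = 7270 J.
Q = 0 for an adiabatic process, so W = −ΔU = -7270 J.
State after step 1: P = 803 kPa, V = 13.9 L, T = 959 K.
Step 2 — Isothermal: T stays 959 K; PV = const ⇒ V₂ = 1.93 L, P₂ = 5780 kPa.
ΔU = 0 (ideal gas, T constant).
W = nRT ln(V₂/V₁) = 1.40×8.314×959×ln(0.139) = -22000 J.
Q = ΔU + W = -22000 J.
Net over both steps: W = -29200 J, Q = -22000 J, ΔU = 7270 J.

-29200 J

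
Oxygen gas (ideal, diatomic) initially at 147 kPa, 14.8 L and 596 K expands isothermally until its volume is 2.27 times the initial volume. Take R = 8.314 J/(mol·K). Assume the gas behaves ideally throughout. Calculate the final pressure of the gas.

Isothermal: T stays 596 K; PV = const ⇒ V₂ = 33.6 L, P₂ = 64.8 kPa.

64.8 kPa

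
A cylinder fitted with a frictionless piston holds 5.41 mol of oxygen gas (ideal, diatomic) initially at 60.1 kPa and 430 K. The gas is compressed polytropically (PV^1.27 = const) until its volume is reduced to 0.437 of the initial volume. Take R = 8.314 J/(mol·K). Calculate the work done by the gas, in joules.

-17900 J

V₁ = nRT₁/P₁ = 5.41×8.314×430/60.1 = 322 L.
Polytropic n=1.27: T₂ = T₁(V₁/V₂)^(n−1) = 430×(2.29)^0.27 = 538 K; P₂ = P₁(V₁/V₂)^n = 172 kPa.
W = (P₁V₁−P₂V₂)/(n−1) = (60.1×322−172×141)/0.27 = -17900 J.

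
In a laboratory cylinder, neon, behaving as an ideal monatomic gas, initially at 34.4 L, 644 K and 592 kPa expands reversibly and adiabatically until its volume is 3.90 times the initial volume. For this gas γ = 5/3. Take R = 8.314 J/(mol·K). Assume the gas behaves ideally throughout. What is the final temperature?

Adiabatic: TV^(γ−1) = const ⇒ T₂ = 644×(0.256)^0.667 = 260 K; PV^γ = const ⇒ P₂ = 61.3 kPa.

260 K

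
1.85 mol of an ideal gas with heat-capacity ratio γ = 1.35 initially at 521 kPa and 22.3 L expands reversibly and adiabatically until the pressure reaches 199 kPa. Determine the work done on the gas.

-7330 J

T₁ = P₁V₁/(nR) = 521×22.3/(1.85×8.314) = 755 K.
Adiabatic: T₂/T₁ = (P₂/P₁)^((γ−1)/γ) ⇒ T₂ = 755×(0.382)^0.259 = 589 K; V₂ = 45.5 L.
ΔU = nCvΔT = 1.85×23.8×(589−755) = -7330 J.
Q = 0 for an adiabatic process, so W = −ΔU = 7330 J.
Work done on the gas = −W_by = -7330 J.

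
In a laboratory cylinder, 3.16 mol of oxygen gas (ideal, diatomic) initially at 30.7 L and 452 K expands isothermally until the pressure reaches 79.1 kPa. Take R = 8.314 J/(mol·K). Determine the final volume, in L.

P₁ = nRT₁/V₁ = 3.16×8.314×452/30.7 = 387 kPa.
Isothermal: T stays 452 K; PV = const ⇒ V₂ = 150 L, P₂ = 79.1 kPa.

150 L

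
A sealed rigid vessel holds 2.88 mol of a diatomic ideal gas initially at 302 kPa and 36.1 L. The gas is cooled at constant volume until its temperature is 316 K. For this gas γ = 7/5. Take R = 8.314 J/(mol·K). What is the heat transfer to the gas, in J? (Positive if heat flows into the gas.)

T₁ = P₁V₁/(nR) = 302×36.1/(2.88×8.314) = 455 K.
Isochoric: V stays 36.1 L; P/T = const ⇒ T₂ = 316 K, P₂ = 210 kPa.
W = 0 (no volume change).
ΔU = nCvΔT = 2.88×20.8×(316−455) = -8340 J.
Q = ΔU = -8340 J.

-8340 J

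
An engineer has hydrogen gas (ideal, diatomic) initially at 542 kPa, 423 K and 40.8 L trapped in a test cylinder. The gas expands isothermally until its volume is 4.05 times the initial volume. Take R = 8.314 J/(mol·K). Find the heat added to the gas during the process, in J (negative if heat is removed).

30900 J

n = P₁V₁/(RT₁) = 542×40.8/(8.314×423) = 6.29 mol.
Isothermal: T stays 423 K; PV = const ⇒ V₂ = 165 L, P₂ = 134 kPa.
ΔU = 0 (ideal gas, T constant).
W = nRT ln(V₂/V₁) = 6.29×8.314×423×ln(4.05) = 30900 J.
Q = ΔU + W = 30900 J.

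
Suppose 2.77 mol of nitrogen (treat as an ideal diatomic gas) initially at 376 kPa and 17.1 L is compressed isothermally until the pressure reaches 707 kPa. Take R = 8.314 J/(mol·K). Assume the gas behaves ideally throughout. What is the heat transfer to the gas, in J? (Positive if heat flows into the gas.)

-4060 J

T₁ = P₁V₁/(nR) = 376×17.1/(2.77×8.314) = 279 K.
Isothermal: T stays 279 K; PV = const ⇒ V₂ = 9.09 L, P₂ = 707 kPa.
ΔU = 0 (ideal gas, T constant).
W = nRT ln(V₂/V₁) = 2.77×8.314×279×ln(0.532) = -4060 J.
Q = ΔU + W = -4060 J.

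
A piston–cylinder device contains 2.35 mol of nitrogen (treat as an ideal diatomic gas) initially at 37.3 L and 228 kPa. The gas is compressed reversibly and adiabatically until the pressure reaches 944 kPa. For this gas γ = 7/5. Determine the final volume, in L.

T₁ = P₁V₁/(nR) = 228×37.3/(2.35×8.314) = 435 K.
Adiabatic: T₂/T₁ = (P₂/P₁)^((γ−1)/γ) ⇒ T₂ = 435×(4.14)^0.286 = 653 K; V₂ = 13.5 L.

13.5 L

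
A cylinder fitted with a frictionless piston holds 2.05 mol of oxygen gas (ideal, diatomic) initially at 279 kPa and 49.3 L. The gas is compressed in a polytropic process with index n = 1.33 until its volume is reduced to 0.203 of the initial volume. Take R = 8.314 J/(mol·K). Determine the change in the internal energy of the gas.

T₁ = P₁V₁/(nR) = 279×49.3/(2.05×8.314) = 807 K.
Polytropic n=1.33: T₂ = T₁(V₁/V₂)^(n−1) = 807×(4.93)^0.33 = 1370 K; P₂ = P₁(V₁/V₂)^n = 2330 kPa.
For an ideal gas ΔU = nCvΔT with Cv = (5/2)R = 20.8 J/(mol·K).
ΔU = 2.05×20.8×(1370−807) = 23800 J.

23800 J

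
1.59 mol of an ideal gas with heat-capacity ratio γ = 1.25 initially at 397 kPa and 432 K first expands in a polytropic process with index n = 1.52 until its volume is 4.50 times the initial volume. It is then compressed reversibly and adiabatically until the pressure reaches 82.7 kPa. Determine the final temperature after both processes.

228 K

V₁ = nRT₁/P₁ = 1.59×8.314×432/397 = 14.4 L.
Step 1 — Polytropic n=1.52: T₂ = T₁(V₁/V₂)^(n−1) = 432×(0.222)^0.52 = 198 K; P₂ = P₁(V₁/V₂)^n = 40.4 kPa.
W = (P₁V₁−P₂V₂)/(n−1) = (397×14.4−40.4×64.7)/0.52 = 5960 J.
ΔU = nCvΔT = 1.59×33.3×(198−432) = -12400 J.
Q = ΔU + W = -6440 J.
State after step 1: P = 40.4 kPa, V = 64.7 L, T = 198 K.
Step 2 — Adiabatic: T₂/T₁ = (P₂/P₁)^((γ−1)/γ) ⇒ T₂ = 198×(2.05)^0.200 = 228 K; V₂ = 36.5 L.
ΔU = nCvΔT = 1.59×33.3×(228−198) = 1610 J.
Q = 0 for an adiabatic process, so W = −ΔU = -1610 J.
Net over both steps: W = 4350 J, Q = -6440 J, ΔU = -10800 J.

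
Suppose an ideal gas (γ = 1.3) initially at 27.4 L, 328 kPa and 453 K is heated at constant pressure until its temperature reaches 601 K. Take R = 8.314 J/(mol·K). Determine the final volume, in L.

36.4 L

Isobaric: P stays 328 kPa; V/T = const ⇒ T₂ = 601 K, V₂ = 36.4 L.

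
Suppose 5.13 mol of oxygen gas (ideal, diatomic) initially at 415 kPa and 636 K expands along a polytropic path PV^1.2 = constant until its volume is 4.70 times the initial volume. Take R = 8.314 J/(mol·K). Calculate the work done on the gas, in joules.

-36100 J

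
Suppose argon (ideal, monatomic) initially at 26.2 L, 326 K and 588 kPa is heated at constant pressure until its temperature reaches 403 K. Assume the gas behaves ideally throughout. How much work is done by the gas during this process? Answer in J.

3640 J

n = P₁V₁/(RT₁) = 588×26.2/(8.314×326) = 5.68 mol.
Isobaric: P stays 588 kPa; V/T = const ⇒ T₂ = 403 K, V₂ = 32.4 L.
W = PΔV = 588×(32.4−26.2) kPa·L = 3640 J.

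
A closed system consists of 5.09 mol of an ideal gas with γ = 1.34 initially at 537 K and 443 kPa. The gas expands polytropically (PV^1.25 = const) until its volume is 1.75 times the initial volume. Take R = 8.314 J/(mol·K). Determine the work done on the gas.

-11900 J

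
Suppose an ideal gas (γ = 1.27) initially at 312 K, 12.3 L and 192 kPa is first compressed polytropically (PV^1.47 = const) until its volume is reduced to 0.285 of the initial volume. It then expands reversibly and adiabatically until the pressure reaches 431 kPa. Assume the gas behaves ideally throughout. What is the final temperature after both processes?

n = P₁V₁/(RT₁) = 192×12.3/(8.314×312) = 0.910 mol.
Step 1 — Polytropic n=1.47: T₂ = T₁(V₁/V₂)^(n−1) = 312×(3.51)^0.47 = 563 K; P₂ = P₁(V₁/V₂)^n = 1220 kPa.
W = (P₁V₁−P₂V₂)/(n−1) = (192×12.3−1220×3.51)/0.47 = -4040 J.
ΔU = nCvΔT = 0.910×30.8×(563−312) = 7030 J.
Q = ΔU + W = 2990 J.
State after step 1: P = 1220 kPa, V = 3.51 L, T = 563 K.
Step 2 — Adiabatic: T₂/T₁ = (P₂/P₁)^((γ−1)/γ) ⇒ T₂ = 563×(0.355)^0.213 = 452 K; V₂ = 7.93 L.
ΔU = nCvΔT = 0.910×30.8×(452−563) = -3120 J.
Q = 0 for an adiabatic process, so W = −ΔU = 3120 J.
Net over both steps: W = -919 J, Q = 2990 J, ΔU = 3910 J.

452 K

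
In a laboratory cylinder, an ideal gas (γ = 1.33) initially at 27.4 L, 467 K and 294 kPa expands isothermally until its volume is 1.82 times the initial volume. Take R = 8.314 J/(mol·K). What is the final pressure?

Isothermal: T stays 467 K; PV = const ⇒ V₂ = 49.9 L, P₂ = 162 kPa.

162 kPa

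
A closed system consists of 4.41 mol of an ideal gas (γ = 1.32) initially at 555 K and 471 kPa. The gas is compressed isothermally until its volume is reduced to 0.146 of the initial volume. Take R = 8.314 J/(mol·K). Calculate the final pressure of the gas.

V₁ = nRT₁/P₁ = 4.41×8.314×555/471 = 43.2 L.
Isothermal: T stays 555 K; PV = const ⇒ V₂ = 6.31 L, P₂ = 3230 kPa.

3230 kPa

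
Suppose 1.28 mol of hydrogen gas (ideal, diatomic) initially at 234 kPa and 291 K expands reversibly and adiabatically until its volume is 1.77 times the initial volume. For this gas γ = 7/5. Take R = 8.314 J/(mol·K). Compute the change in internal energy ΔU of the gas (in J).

V₁ = nRT₁/P₁ = 1.28×8.314×291/234 = 13.2 L.
Adiabatic: TV^(γ−1) = const ⇒ T₂ = 291×(0.565)^0.400 = 232 K; PV^γ = const ⇒ P₂ = 105 kPa.
For an ideal gas ΔU = nCvΔT with Cv = (5/2)R = 20.8 J/(mol·K).
ΔU = 1.28×20.8×(232−291) = -1580 J.

-1580 J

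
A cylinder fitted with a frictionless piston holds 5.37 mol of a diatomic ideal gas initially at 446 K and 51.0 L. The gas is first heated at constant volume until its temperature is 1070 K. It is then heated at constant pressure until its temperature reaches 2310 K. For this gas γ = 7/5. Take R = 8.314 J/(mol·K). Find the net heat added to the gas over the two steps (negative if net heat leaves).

263000 J

P₁ = nRT₁/V₁ = 5.37×8.314×446/51.0 = 390 kPa.
Step 1 — Isochoric: V stays 51.0 L; P/T = const ⇒ T₂ = 1070 K, P₂ = 937 kPa.
W = 0 (no volume change).
ΔU = nCvΔT = 5.37×20.8×(1070−446) = 69600 J.
Q = ΔU = 69600 J.
State after step 1: P = 937 kPa, V = 51.0 L, T = 1070 K.
Step 2 — Isobaric: P stays 937 kPa; V/T = const ⇒ T₂ = 2310 K, V₂ = 110 L.
W = PΔV = 937×(110−51.0) kPa·L = 55400 J.
ΔU = nCvΔT = 5.37×20.8×(2310−1070) = 138000 J.
Q = ΔU + W = nCpΔT = 194000 J.
Net over both steps: W = 55400 J, Q = 263000 J, ΔU = 208000 J.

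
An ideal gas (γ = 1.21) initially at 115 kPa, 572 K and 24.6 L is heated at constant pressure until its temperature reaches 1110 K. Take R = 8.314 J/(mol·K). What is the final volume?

Isobaric: P stays 115 kPa; V/T = const ⇒ T₂ = 1110 K, V₂ = 47.7 L.

47.7 L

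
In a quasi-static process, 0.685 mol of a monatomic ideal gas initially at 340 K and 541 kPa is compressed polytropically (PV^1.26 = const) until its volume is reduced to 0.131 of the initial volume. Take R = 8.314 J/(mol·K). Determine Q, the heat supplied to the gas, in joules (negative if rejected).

V₁ = nRT₁/P₁ = 0.685×8.314×340/541 = 3.58 L.
Polytropic n=1.26: T₂ = T₁(V₁/V₂)^(n−1) = 340×(7.63)^0.26 = 577 K; P₂ = P₁(V₁/V₂)^n = 7010 kPa.
W = (P₁V₁−P₂V₂)/(n−1) = (541×3.58−7010×0.469)/0.26 = -5190 J.
ΔU = nCvΔT = 0.685×12.5×(577−340) = 2020 J.
Q = ΔU + W = -3160 J.

-3160 J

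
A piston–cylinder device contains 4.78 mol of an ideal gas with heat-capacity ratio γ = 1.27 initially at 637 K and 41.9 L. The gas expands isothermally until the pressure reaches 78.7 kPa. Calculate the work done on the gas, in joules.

P₁ = nRT₁/V₁ = 4.78×8.314×637/41.9 = 604 kPa.
Isothermal: T stays 637 K; PV = const ⇒ V₂ = 322 L, P₂ = 78.7 kPa.
W = nRT ln(V₂/V₁) = 4.78×8.314×637×ln(7.68) = 51600 J.
Work done on the gas = −W_by = -51600 J.

-51600 J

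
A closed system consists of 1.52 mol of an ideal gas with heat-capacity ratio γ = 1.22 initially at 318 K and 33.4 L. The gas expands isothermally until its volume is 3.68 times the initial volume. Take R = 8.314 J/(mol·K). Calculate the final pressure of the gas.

32.7 kPa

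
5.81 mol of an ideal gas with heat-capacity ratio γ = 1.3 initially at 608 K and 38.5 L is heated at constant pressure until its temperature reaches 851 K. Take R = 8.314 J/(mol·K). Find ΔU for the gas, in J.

P₁ = nRT₁/V₁ = 5.81×8.314×608/38.5 = 763 kPa.
Isobaric: P stays 763 kPa; V/T = const ⇒ T₂ = 851 K, V₂ = 53.9 L.
For an ideal gas ΔU = nCvΔT with Cv = R/(γ−1) = 27.7 J/(mol·K).
ΔU = 5.81×27.7×(851−608) = 39100 J.

39100 J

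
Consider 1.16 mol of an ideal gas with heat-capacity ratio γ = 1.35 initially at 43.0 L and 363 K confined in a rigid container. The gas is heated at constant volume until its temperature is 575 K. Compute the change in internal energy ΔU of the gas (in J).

5840 J

P₁ = nRT₁/V₁ = 1.16×8.314×363/43.0 = 81.4 kPa.
Isochoric: V stays 43.0 L; P/T = const ⇒ T₂ = 575 K, P₂ = 129 kPa.
For an ideal gas ΔU = nCvΔT with Cv = R/(γ−1) = 23.8 J/(mol·K).
ΔU = 1.16×23.8×(575−363) = 5840 J.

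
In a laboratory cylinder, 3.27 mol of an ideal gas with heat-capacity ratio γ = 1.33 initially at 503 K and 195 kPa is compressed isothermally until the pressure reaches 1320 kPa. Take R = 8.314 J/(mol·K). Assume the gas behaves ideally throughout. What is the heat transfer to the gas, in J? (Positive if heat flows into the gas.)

-26200 J

V₁ = nRT₁/P₁ = 3.27×8.314×503/195 = 70.1 L.
Isothermal: T stays 503 K; PV = const ⇒ V₂ = 10.4 L, P₂ = 1320 kPa.
ΔU = 0 (ideal gas, T constant).
W = nRT ln(V₂/V₁) = 3.27×8.314×503×ln(0.148) = -26200 J.
Q = ΔU + W = -26200 J.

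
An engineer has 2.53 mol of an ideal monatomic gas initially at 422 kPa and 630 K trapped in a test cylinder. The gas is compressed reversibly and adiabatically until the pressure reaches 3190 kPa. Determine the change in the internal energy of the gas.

V₁ = nRT₁/P₁ = 2.53×8.314×630/422 = 31.4 L.
Adiabatic: T₂/T₁ = (P₂/P₁)^((γ−1)/γ) ⇒ T₂ = 630×(7.56)^0.400 = 1410 K; V₂ = 9.33 L.
For an ideal gas ΔU = nCvΔT with Cv = (3/2)R = 12.5 J/(mol·K).
ΔU = 2.53×12.5×(1410−630) = 24800 J.

24800 J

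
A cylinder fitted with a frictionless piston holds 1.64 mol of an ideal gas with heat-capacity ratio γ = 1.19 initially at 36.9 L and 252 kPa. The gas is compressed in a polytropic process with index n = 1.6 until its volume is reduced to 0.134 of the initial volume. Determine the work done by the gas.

-36300 J

T₁ = P₁V₁/(nR) = 252×36.9/(1.64×8.314) = 682 K.
Polytropic n=1.6: T₂ = T₁(V₁/V₂)^(n−1) = 682×(7.46)^0.60 = 2280 K; P₂ = P₁(V₁/V₂)^n = 6280 kPa.
W = (P₁V₁−P₂V₂)/(n−1) = (252×36.9−6280×4.94)/0.60 = -36300 J.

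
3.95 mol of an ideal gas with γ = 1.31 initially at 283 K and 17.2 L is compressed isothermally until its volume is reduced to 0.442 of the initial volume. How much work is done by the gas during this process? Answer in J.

-7590 J

P₁ = nRT₁/V₁ = 3.95×8.314×283/17.2 = 540 kPa.
Isothermal: T stays 283 K; PV = const ⇒ V₂ = 7.60 L, P₂ = 1220 kPa.
W = nRT ln(V₂/V₁) = 3.95×8.314×283×ln(0.442) = -7590 J.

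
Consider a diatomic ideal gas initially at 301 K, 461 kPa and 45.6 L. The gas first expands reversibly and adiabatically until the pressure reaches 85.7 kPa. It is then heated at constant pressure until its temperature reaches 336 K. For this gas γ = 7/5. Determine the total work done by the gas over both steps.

30500 J

n = P₁V₁/(RT₁) = 461×45.6/(8.314×301) = 8.40 mol.
Step 1 — Adiabatic: T₂/T₁ = (P₂/P₁)^((γ−1)/γ) ⇒ T₂ = 301×(0.186)^0.286 = 186 K; V₂ = 152 L.
ΔU = nCvΔT = 8.40×20.8×(186−301) = -20100 J.
Q = 0 for an adiabatic process, so W = −ΔU = 20100 J.
State after step 1: P = 85.7 kPa, V = 152 L, T = 186 K.
Step 2 — Isobaric: P stays 85.7 kPa; V/T = const ⇒ T₂ = 336 K, V₂ = 274 L.
W = PΔV = 85.7×(274−152) kPa·L = 10500 J.
ΔU = nCvΔT = 8.40×20.8×(336−186) = 26200 J.
Q = ΔU + W = nCpΔT = 36600 J.
Net over both steps: W = 30500 J, Q = 36600 J, ΔU = 6110 J.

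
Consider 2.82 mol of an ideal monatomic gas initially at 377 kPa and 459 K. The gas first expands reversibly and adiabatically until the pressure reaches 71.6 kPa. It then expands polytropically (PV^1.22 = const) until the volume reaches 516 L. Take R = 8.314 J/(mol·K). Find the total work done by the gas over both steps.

16400 J

V₁ = nRT₁/P₁ = 2.82×8.314×459/377 = 28.5 L.
Step 1 — Adiabatic: T₂/T₁ = (P₂/P₁)^((γ−1)/γ) ⇒ T₂ = 459×(0.190)^0.400 = 236 K; V₂ = 77.3 L.
ΔU = nCvΔT = 2.82×12.5×(236−459) = -7840 J.
Q = 0 for an adiabatic process, so W = −ΔU = 7840 J.
State after step 1: P = 71.6 kPa, V = 77.3 L, T = 236 K.
Step 2 — Polytropic n=1.22: T₂ = T₁(V₁/V₂)^(n−1) = 236×(0.150)^0.22 = 156 K; P₂ = P₁(V₁/V₂)^n = 7.07 kPa.
W = (P₁V₁−P₂V₂)/(n−1) = (71.6×77.3−7.07×516)/0.22 = 8590 J.
ΔU = nCvΔT = 2.82×12.5×(156−236) = -2840 J.
Q = ΔU + W = 5760 J.
Net over both steps: W = 16400 J, Q = 5760 J, ΔU = -10700 J.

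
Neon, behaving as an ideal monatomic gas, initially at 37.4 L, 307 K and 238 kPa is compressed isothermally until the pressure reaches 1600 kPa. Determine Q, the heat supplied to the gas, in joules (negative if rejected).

-17000 J

n = P₁V₁/(RT₁) = 238×37.4/(8.314×307) = 3.49 mol.
Isothermal: T stays 307 K; PV = const ⇒ V₂ = 5.56 L, P₂ = 1600 kPa.
ΔU = 0 (ideal gas, T constant).
W = nRT ln(V₂/V₁) = 3.49×8.314×307×ln(0.149) = -17000 J.
Q = ΔU + W = -17000 J.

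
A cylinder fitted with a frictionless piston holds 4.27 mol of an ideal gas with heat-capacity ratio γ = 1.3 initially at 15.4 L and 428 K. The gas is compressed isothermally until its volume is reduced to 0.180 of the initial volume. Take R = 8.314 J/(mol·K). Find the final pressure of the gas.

P₁ = nRT₁/V₁ = 4.27×8.314×428/15.4 = 987 kPa.
Isothermal: T stays 428 K; PV = const ⇒ V₂ = 2.77 L, P₂ = 5480 kPa.

5480 kPa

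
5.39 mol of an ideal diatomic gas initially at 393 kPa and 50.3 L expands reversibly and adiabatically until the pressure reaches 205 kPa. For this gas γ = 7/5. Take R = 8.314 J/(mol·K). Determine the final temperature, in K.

366 K

T₁ = P₁V₁/(nR) = 393×50.3/(5.39×8.314) = 441 K.
Adiabatic: T₂/T₁ = (P₂/P₁)^((γ−1)/γ) ⇒ T₂ = 441×(0.522)^0.286 = 366 K; V₂ = 80.1 L.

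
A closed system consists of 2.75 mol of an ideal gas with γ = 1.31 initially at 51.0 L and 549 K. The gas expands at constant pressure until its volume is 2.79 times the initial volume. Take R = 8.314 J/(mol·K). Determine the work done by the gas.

P₁ = nRT₁/V₁ = 2.75×8.314×549/51.0 = 246 kPa.
Isobaric: P stays 246 kPa; V/T = const ⇒ T₂ = 1530 K, V₂ = 142 L.
W = PΔV = 246×(142−51.0) kPa·L = 22500 J.

22500 J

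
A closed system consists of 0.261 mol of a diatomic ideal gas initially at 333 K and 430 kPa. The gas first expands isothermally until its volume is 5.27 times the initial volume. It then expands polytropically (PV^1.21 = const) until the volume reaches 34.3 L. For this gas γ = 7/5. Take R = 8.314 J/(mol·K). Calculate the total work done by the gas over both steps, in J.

V₁ = nRT₁/P₁ = 0.261×8.314×333/430 = 1.68 L.
Step 1 — Isothermal: T stays 333 K; PV = const ⇒ V₂ = 8.86 L, P₂ = 81.6 kPa.
ΔU = 0 (ideal gas, T constant).
W = nRT ln(V₂/V₁) = 0.261×8.314×333×ln(5.27) = 1200 J.
Q = ΔU + W = 1200 J.
State after step 1: P = 81.6 kPa, V = 8.86 L, T = 333 K.
Step 2 — Polytropic n=1.21: T₂ = T₁(V₁/V₂)^(n−1) = 333×(0.258)^0.21 = 251 K; P₂ = P₁(V₁/V₂)^n = 15.9 kPa.
W = (P₁V₁−P₂V₂)/(n−1) = (81.6×8.86−15.9×34.3)/0.21 = 852 J.
ΔU = nCvΔT = 0.261×20.8×(251−333) = -447 J.
Q = ΔU + W = 405 J.
Net over both steps: W = 2050 J, Q = 1610 J, ΔU = -447 J.

2050 J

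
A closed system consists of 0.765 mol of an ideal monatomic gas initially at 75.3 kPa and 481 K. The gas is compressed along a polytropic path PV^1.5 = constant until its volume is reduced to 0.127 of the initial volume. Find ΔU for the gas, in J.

V₁ = nRT₁/P₁ = 0.765×8.314×481/75.3 = 40.6 L.
Polytropic n=1.5: T₂ = T₁(V₁/V₂)^(n−1) = 481×(7.87)^0.50 = 1350 K; P₂ = P₁(V₁/V₂)^n = 1660 kPa.
For an ideal gas ΔU = nCvΔT with Cv = (3/2)R = 12.5 J/(mol·K).
ΔU = 0.765×12.5×(1350−481) = 8290 J.

8290 J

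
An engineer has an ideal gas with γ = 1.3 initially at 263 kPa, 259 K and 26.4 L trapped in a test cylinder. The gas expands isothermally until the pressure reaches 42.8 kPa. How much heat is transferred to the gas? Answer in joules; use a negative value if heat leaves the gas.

12600 J

n = P₁V₁/(RT₁) = 263×26.4/(8.314×259) = 3.22 mol.
Isothermal: T stays 259 K; PV = const ⇒ V₂ = 162 L, P₂ = 42.8 kPa.
ΔU = 0 (ideal gas, T constant).
W = nRT ln(V₂/V₁) = 3.22×8.314×259×ln(6.14) = 12600 J.
Q = ΔU + W = 12600 J.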